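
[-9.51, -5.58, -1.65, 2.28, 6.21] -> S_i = -9.51 + 3.93*i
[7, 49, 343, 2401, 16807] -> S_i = 7*7^i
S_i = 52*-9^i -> [52, -468, 4212, -37908, 341172]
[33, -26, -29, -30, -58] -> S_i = Random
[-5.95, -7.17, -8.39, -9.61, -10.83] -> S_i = -5.95 + -1.22*i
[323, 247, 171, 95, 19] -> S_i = 323 + -76*i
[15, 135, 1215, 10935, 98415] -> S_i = 15*9^i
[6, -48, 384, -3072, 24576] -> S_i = 6*-8^i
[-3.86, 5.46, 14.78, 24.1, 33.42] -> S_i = -3.86 + 9.32*i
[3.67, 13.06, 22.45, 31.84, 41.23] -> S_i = 3.67 + 9.39*i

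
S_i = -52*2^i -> [-52, -104, -208, -416, -832]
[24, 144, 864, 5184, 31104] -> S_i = 24*6^i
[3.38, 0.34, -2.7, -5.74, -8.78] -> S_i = 3.38 + -3.04*i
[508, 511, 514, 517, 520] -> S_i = 508 + 3*i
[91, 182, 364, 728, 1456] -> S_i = 91*2^i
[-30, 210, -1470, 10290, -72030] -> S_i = -30*-7^i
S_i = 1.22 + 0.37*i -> [1.22, 1.59, 1.96, 2.33, 2.7]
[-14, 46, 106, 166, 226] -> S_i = -14 + 60*i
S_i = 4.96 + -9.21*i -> [4.96, -4.25, -13.46, -22.67, -31.88]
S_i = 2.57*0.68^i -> [2.57, 1.75, 1.19, 0.81, 0.55]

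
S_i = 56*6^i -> [56, 336, 2016, 12096, 72576]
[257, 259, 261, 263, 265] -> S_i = 257 + 2*i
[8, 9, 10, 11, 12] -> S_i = 8 + 1*i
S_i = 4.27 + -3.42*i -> [4.27, 0.85, -2.57, -5.99, -9.41]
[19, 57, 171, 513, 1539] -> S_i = 19*3^i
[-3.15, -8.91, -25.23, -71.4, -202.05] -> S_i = -3.15*2.83^i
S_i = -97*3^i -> [-97, -291, -873, -2619, -7857]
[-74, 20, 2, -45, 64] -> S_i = Random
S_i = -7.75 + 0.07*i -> [-7.75, -7.68, -7.61, -7.54, -7.47]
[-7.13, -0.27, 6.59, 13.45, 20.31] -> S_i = -7.13 + 6.86*i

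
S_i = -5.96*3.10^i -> [-5.96, -18.48, -57.28, -177.55, -550.42]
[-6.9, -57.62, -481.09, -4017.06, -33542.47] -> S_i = -6.90*8.35^i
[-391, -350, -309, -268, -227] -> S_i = -391 + 41*i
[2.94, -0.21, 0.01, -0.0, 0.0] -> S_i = 2.94*(-0.07)^i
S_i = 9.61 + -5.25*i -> [9.61, 4.36, -0.89, -6.14, -11.39]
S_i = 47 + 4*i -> [47, 51, 55, 59, 63]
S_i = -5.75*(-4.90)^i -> [-5.75, 28.18, -138.06, 676.48, -3314.76]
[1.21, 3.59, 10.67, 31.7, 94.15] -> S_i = 1.21*2.97^i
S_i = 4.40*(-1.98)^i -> [4.4, -8.71, 17.25, -34.15, 67.63]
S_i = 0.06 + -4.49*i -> [0.06, -4.43, -8.92, -13.41, -17.9]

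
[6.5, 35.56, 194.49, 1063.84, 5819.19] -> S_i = 6.50*5.47^i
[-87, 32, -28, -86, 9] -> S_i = Random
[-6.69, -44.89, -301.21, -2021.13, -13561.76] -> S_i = -6.69*6.71^i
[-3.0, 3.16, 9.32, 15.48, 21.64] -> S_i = -3.00 + 6.16*i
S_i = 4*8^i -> [4, 32, 256, 2048, 16384]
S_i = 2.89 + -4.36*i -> [2.89, -1.47, -5.83, -10.19, -14.55]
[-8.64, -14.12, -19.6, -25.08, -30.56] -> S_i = -8.64 + -5.48*i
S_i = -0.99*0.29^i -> [-0.99, -0.29, -0.08, -0.02, -0.01]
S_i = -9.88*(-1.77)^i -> [-9.88, 17.49, -30.95, 54.79, -96.97]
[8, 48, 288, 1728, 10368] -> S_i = 8*6^i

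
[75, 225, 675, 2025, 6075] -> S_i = 75*3^i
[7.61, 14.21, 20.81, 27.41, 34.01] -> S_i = 7.61 + 6.60*i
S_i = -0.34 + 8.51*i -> [-0.34, 8.17, 16.68, 25.19, 33.7]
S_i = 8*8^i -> [8, 64, 512, 4096, 32768]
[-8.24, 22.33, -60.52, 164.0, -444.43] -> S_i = -8.24*(-2.71)^i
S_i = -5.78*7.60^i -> [-5.78, -43.93, -333.85, -2537.28, -19283.34]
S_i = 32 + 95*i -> [32, 127, 222, 317, 412]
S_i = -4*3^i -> [-4, -12, -36, -108, -324]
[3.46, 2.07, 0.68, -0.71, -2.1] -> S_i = 3.46 + -1.39*i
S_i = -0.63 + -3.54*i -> [-0.63, -4.17, -7.71, -11.25, -14.79]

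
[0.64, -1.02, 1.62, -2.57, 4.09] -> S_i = 0.64*(-1.59)^i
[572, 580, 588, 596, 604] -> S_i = 572 + 8*i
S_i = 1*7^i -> [1, 7, 49, 343, 2401]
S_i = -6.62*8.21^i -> [-6.62, -54.35, -446.22, -3663.43, -30076.73]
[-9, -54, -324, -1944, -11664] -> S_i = -9*6^i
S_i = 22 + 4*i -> [22, 26, 30, 34, 38]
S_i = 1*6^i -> [1, 6, 36, 216, 1296]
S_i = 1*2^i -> [1, 2, 4, 8, 16]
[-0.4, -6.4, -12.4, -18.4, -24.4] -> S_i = -0.40 + -6.00*i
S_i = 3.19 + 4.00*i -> [3.19, 7.19, 11.19, 15.19, 19.19]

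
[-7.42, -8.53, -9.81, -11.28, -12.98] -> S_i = -7.42*1.15^i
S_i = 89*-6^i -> [89, -534, 3204, -19224, 115344]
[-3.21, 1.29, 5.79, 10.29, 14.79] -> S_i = -3.21 + 4.50*i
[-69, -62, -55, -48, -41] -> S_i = -69 + 7*i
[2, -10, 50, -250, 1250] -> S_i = 2*-5^i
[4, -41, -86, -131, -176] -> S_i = 4 + -45*i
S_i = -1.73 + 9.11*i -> [-1.73, 7.38, 16.49, 25.6, 34.71]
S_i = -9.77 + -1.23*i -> [-9.77, -11.0, -12.23, -13.46, -14.69]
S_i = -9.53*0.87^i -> [-9.53, -8.29, -7.21, -6.28, -5.46]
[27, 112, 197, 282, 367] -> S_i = 27 + 85*i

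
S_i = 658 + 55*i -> [658, 713, 768, 823, 878]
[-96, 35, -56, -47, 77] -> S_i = Random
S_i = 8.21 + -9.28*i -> [8.21, -1.07, -10.35, -19.63, -28.91]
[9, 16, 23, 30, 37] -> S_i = 9 + 7*i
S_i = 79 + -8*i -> [79, 71, 63, 55, 47]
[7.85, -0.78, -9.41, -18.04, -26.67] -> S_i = 7.85 + -8.63*i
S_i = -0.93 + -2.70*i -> [-0.93, -3.63, -6.33, -9.03, -11.73]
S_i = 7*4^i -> [7, 28, 112, 448, 1792]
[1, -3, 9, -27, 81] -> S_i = 1*-3^i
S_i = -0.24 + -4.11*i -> [-0.24, -4.35, -8.46, -12.57, -16.68]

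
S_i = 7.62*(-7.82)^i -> [7.62, -59.59, 465.98, -3643.97, 28495.87]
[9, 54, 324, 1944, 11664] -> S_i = 9*6^i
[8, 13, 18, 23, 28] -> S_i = 8 + 5*i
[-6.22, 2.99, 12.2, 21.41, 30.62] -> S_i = -6.22 + 9.21*i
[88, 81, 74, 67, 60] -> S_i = 88 + -7*i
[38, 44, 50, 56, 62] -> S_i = 38 + 6*i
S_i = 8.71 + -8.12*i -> [8.71, 0.59, -7.53, -15.65, -23.77]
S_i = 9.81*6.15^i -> [9.81, 60.33, 371.04, 2281.89, 14033.61]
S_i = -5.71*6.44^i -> [-5.71, -36.77, -236.81, -1525.08, -9821.54]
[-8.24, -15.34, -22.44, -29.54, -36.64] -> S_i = -8.24 + -7.10*i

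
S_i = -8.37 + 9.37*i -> [-8.37, 1.0, 10.37, 19.74, 29.11]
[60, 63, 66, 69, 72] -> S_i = 60 + 3*i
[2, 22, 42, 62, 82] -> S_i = 2 + 20*i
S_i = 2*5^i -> [2, 10, 50, 250, 1250]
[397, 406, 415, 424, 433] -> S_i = 397 + 9*i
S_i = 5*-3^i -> [5, -15, 45, -135, 405]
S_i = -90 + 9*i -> [-90, -81, -72, -63, -54]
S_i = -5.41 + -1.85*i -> [-5.41, -7.26, -9.11, -10.96, -12.81]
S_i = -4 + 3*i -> [-4, -1, 2, 5, 8]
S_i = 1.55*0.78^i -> [1.55, 1.21, 0.94, 0.74, 0.57]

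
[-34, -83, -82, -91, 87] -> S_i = Random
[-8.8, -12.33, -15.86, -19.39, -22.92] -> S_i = -8.80 + -3.53*i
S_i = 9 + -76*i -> [9, -67, -143, -219, -295]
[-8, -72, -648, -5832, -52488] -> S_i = -8*9^i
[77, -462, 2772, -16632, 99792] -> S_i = 77*-6^i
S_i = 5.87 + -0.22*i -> [5.87, 5.65, 5.43, 5.21, 4.99]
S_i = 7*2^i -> [7, 14, 28, 56, 112]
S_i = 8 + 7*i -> [8, 15, 22, 29, 36]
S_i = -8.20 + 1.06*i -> [-8.2, -7.14, -6.08, -5.02, -3.96]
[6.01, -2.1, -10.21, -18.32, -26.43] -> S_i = 6.01 + -8.11*i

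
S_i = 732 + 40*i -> [732, 772, 812, 852, 892]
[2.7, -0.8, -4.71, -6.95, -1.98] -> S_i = Random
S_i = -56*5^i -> [-56, -280, -1400, -7000, -35000]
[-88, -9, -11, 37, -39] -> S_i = Random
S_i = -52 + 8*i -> [-52, -44, -36, -28, -20]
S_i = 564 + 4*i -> [564, 568, 572, 576, 580]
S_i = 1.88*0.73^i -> [1.88, 1.37, 1.0, 0.73, 0.53]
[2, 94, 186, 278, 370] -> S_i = 2 + 92*i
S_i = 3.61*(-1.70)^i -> [3.61, -6.14, 10.43, -17.74, 30.15]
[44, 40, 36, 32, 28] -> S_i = 44 + -4*i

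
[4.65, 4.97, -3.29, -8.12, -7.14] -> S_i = Random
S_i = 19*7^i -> [19, 133, 931, 6517, 45619]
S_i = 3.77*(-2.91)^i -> [3.77, -10.97, 31.92, -92.9, 270.34]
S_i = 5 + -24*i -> [5, -19, -43, -67, -91]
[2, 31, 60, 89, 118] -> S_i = 2 + 29*i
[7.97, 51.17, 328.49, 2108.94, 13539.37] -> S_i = 7.97*6.42^i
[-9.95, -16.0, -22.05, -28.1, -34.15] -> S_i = -9.95 + -6.05*i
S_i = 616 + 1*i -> [616, 617, 618, 619, 620]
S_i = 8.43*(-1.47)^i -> [8.43, -12.39, 18.22, -26.78, 39.36]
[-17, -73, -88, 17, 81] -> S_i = Random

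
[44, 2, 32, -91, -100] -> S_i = Random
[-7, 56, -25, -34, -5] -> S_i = Random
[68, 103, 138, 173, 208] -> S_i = 68 + 35*i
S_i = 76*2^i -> [76, 152, 304, 608, 1216]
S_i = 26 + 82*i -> [26, 108, 190, 272, 354]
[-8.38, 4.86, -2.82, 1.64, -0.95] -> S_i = -8.38*(-0.58)^i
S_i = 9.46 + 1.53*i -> [9.46, 10.99, 12.52, 14.05, 15.58]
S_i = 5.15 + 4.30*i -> [5.15, 9.45, 13.75, 18.05, 22.35]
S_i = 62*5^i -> [62, 310, 1550, 7750, 38750]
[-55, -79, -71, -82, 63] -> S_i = Random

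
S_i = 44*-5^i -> [44, -220, 1100, -5500, 27500]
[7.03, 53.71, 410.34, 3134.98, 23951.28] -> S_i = 7.03*7.64^i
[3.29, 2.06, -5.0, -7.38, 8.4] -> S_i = Random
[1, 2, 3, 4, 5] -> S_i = 1 + 1*i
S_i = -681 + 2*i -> [-681, -679, -677, -675, -673]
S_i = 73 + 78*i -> [73, 151, 229, 307, 385]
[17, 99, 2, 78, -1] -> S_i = Random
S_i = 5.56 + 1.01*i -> [5.56, 6.57, 7.58, 8.59, 9.6]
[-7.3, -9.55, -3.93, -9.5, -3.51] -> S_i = Random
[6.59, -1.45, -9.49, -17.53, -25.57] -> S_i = 6.59 + -8.04*i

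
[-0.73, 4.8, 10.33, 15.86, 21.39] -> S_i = -0.73 + 5.53*i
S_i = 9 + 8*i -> [9, 17, 25, 33, 41]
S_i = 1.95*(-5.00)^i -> [1.95, -9.75, 48.75, -243.75, 1218.75]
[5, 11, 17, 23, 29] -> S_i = 5 + 6*i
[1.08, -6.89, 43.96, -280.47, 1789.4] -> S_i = 1.08*(-6.38)^i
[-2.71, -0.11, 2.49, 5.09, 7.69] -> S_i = -2.71 + 2.60*i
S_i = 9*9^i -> [9, 81, 729, 6561, 59049]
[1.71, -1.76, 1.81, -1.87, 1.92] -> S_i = 1.71*(-1.03)^i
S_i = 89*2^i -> [89, 178, 356, 712, 1424]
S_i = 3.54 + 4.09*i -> [3.54, 7.63, 11.72, 15.81, 19.9]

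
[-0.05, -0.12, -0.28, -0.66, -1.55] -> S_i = -0.05*2.36^i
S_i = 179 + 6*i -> [179, 185, 191, 197, 203]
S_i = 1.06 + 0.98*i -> [1.06, 2.04, 3.02, 4.0, 4.98]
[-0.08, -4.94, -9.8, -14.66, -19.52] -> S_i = -0.08 + -4.86*i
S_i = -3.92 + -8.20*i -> [-3.92, -12.12, -20.32, -28.52, -36.72]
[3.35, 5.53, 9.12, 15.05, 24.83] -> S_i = 3.35*1.65^i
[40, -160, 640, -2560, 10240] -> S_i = 40*-4^i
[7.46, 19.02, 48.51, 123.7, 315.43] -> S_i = 7.46*2.55^i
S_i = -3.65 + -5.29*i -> [-3.65, -8.94, -14.23, -19.52, -24.81]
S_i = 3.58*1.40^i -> [3.58, 5.01, 7.02, 9.82, 13.75]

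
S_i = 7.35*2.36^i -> [7.35, 17.35, 40.94, 96.61, 228.0]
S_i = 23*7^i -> [23, 161, 1127, 7889, 55223]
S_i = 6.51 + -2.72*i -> [6.51, 3.79, 1.07, -1.65, -4.37]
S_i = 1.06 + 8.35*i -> [1.06, 9.41, 17.76, 26.11, 34.46]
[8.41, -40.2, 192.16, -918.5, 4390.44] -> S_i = 8.41*(-4.78)^i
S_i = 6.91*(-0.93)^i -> [6.91, -6.43, 5.98, -5.56, 5.17]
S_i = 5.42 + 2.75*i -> [5.42, 8.17, 10.92, 13.67, 16.42]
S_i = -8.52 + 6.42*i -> [-8.52, -2.1, 4.32, 10.74, 17.16]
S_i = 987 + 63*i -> [987, 1050, 1113, 1176, 1239]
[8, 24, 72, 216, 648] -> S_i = 8*3^i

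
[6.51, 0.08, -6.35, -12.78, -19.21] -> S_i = 6.51 + -6.43*i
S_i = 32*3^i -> [32, 96, 288, 864, 2592]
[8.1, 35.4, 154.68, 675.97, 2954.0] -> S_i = 8.10*4.37^i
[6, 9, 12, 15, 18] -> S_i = 6 + 3*i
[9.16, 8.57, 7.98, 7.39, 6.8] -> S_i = 9.16 + -0.59*i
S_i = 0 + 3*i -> [0, 3, 6, 9, 12]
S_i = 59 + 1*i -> [59, 60, 61, 62, 63]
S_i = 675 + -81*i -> [675, 594, 513, 432, 351]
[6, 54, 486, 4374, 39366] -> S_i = 6*9^i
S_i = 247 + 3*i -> [247, 250, 253, 256, 259]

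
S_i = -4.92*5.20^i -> [-4.92, -25.58, -133.04, -691.79, -3597.32]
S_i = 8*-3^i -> [8, -24, 72, -216, 648]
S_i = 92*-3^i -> [92, -276, 828, -2484, 7452]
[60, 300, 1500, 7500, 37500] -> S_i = 60*5^i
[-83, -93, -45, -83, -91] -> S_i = Random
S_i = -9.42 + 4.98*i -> [-9.42, -4.44, 0.54, 5.52, 10.5]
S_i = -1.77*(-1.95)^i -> [-1.77, 3.45, -6.73, 13.12, -25.59]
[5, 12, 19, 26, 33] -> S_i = 5 + 7*i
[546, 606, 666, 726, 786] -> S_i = 546 + 60*i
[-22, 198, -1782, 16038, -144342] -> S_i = -22*-9^i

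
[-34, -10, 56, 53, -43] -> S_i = Random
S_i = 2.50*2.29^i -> [2.5, 5.72, 13.11, 30.02, 68.75]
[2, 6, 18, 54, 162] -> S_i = 2*3^i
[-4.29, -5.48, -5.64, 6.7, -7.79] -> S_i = Random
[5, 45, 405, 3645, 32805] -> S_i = 5*9^i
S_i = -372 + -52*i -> [-372, -424, -476, -528, -580]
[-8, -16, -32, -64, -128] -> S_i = -8*2^i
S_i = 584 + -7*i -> [584, 577, 570, 563, 556]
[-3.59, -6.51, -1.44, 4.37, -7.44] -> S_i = Random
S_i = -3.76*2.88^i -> [-3.76, -10.83, -31.19, -89.82, -258.68]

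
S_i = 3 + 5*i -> [3, 8, 13, 18, 23]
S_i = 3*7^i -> [3, 21, 147, 1029, 7203]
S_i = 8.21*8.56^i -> [8.21, 70.28, 601.58, 5149.49, 44079.66]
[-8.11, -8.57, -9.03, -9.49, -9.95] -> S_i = -8.11 + -0.46*i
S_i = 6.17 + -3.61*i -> [6.17, 2.56, -1.05, -4.66, -8.27]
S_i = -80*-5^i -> [-80, 400, -2000, 10000, -50000]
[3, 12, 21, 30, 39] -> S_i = 3 + 9*i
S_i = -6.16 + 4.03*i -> [-6.16, -2.13, 1.9, 5.93, 9.96]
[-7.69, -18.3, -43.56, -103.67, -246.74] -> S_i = -7.69*2.38^i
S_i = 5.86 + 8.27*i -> [5.86, 14.13, 22.4, 30.67, 38.94]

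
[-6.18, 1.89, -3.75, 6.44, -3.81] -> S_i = Random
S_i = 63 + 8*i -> [63, 71, 79, 87, 95]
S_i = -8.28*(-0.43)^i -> [-8.28, 3.56, -1.53, 0.66, -0.28]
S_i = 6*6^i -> [6, 36, 216, 1296, 7776]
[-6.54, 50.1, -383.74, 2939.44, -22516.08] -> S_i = -6.54*(-7.66)^i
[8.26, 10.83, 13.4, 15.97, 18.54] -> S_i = 8.26 + 2.57*i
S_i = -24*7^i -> [-24, -168, -1176, -8232, -57624]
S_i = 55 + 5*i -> [55, 60, 65, 70, 75]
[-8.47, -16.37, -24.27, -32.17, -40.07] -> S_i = -8.47 + -7.90*i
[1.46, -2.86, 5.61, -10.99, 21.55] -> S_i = 1.46*(-1.96)^i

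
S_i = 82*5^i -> [82, 410, 2050, 10250, 51250]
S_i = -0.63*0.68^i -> [-0.63, -0.43, -0.29, -0.2, -0.13]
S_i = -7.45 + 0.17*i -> [-7.45, -7.28, -7.11, -6.94, -6.77]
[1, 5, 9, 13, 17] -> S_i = 1 + 4*i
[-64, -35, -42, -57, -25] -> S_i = Random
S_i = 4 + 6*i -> [4, 10, 16, 22, 28]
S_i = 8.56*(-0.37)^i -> [8.56, -3.17, 1.17, -0.43, 0.16]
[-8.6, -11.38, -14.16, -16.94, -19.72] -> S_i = -8.60 + -2.78*i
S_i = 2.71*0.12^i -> [2.71, 0.33, 0.04, 0.0, 0.0]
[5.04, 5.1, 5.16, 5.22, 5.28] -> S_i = 5.04 + 0.06*i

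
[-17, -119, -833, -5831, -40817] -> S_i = -17*7^i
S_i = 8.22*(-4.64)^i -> [8.22, -38.14, 176.97, -821.16, 3810.16]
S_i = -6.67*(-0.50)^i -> [-6.67, 3.34, -1.67, 0.83, -0.42]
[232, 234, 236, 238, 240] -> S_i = 232 + 2*i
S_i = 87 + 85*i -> [87, 172, 257, 342, 427]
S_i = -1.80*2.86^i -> [-1.8, -5.15, -14.72, -42.11, -120.43]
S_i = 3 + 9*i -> [3, 12, 21, 30, 39]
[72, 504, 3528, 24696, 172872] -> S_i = 72*7^i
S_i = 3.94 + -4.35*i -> [3.94, -0.41, -4.76, -9.11, -13.46]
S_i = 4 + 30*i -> [4, 34, 64, 94, 124]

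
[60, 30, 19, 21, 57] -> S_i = Random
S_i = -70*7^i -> [-70, -490, -3430, -24010, -168070]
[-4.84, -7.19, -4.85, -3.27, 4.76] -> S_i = Random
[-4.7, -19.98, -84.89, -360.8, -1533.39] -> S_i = -4.70*4.25^i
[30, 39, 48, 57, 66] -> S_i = 30 + 9*i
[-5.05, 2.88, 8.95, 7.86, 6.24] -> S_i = Random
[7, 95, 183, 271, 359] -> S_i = 7 + 88*i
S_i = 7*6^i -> [7, 42, 252, 1512, 9072]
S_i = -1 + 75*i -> [-1, 74, 149, 224, 299]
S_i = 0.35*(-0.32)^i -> [0.35, -0.11, 0.04, -0.01, 0.0]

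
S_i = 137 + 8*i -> [137, 145, 153, 161, 169]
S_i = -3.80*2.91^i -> [-3.8, -11.06, -32.18, -93.64, -272.49]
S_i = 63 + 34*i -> [63, 97, 131, 165, 199]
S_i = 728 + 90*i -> [728, 818, 908, 998, 1088]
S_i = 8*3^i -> [8, 24, 72, 216, 648]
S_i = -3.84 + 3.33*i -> [-3.84, -0.51, 2.82, 6.15, 9.48]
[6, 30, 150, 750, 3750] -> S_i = 6*5^i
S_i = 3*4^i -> [3, 12, 48, 192, 768]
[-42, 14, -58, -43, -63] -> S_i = Random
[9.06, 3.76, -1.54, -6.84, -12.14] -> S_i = 9.06 + -5.30*i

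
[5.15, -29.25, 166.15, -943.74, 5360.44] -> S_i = 5.15*(-5.68)^i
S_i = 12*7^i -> [12, 84, 588, 4116, 28812]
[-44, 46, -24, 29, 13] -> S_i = Random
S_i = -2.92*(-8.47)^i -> [-2.92, 24.73, -209.48, 1774.32, -15028.53]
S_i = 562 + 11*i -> [562, 573, 584, 595, 606]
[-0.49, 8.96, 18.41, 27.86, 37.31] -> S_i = -0.49 + 9.45*i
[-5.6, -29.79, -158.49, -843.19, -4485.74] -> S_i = -5.60*5.32^i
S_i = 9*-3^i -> [9, -27, 81, -243, 729]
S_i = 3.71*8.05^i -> [3.71, 29.87, 240.42, 1935.36, 15579.64]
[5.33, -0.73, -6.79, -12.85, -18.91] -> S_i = 5.33 + -6.06*i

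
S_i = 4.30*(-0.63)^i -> [4.3, -2.71, 1.71, -1.08, 0.68]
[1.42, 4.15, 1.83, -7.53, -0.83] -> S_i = Random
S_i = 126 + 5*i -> [126, 131, 136, 141, 146]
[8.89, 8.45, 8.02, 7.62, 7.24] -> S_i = 8.89*0.95^i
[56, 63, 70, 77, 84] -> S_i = 56 + 7*i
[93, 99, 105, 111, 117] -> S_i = 93 + 6*i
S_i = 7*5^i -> [7, 35, 175, 875, 4375]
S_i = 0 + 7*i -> [0, 7, 14, 21, 28]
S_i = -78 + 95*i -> [-78, 17, 112, 207, 302]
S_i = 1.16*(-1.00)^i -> [1.16, -1.16, 1.16, -1.16, 1.16]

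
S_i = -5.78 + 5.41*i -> [-5.78, -0.37, 5.04, 10.45, 15.86]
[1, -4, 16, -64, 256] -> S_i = 1*-4^i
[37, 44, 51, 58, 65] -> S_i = 37 + 7*i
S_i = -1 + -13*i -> [-1, -14, -27, -40, -53]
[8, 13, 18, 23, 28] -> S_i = 8 + 5*i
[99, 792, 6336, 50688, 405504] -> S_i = 99*8^i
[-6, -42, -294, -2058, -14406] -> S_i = -6*7^i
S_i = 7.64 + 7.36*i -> [7.64, 15.0, 22.36, 29.72, 37.08]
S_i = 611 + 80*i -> [611, 691, 771, 851, 931]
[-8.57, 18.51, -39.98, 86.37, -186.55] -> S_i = -8.57*(-2.16)^i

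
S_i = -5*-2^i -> [-5, 10, -20, 40, -80]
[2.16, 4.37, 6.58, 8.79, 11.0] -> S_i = 2.16 + 2.21*i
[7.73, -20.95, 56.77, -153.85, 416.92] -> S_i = 7.73*(-2.71)^i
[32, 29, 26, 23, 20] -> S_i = 32 + -3*i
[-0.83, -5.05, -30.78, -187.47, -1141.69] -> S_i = -0.83*6.09^i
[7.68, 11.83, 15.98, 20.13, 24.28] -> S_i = 7.68 + 4.15*i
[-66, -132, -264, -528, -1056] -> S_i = -66*2^i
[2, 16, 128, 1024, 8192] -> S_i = 2*8^i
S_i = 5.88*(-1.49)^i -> [5.88, -8.76, 13.05, -19.45, 28.98]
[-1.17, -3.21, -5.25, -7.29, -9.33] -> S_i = -1.17 + -2.04*i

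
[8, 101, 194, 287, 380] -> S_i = 8 + 93*i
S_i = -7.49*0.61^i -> [-7.49, -4.57, -2.79, -1.7, -1.04]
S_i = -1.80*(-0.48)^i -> [-1.8, 0.86, -0.41, 0.2, -0.1]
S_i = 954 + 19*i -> [954, 973, 992, 1011, 1030]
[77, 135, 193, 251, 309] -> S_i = 77 + 58*i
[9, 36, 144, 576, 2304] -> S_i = 9*4^i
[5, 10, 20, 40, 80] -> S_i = 5*2^i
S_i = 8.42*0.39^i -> [8.42, 3.28, 1.28, 0.5, 0.19]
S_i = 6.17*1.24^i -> [6.17, 7.65, 9.49, 11.76, 14.59]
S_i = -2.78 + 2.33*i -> [-2.78, -0.45, 1.88, 4.21, 6.54]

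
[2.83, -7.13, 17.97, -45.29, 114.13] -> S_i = 2.83*(-2.52)^i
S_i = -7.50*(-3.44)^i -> [-7.5, 25.8, -88.75, 305.31, -1050.26]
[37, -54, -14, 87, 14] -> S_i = Random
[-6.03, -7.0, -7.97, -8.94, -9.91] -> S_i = -6.03 + -0.97*i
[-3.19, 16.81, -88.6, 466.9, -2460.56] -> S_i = -3.19*(-5.27)^i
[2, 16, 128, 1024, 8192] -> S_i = 2*8^i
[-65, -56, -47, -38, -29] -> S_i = -65 + 9*i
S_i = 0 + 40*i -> [0, 40, 80, 120, 160]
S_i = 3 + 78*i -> [3, 81, 159, 237, 315]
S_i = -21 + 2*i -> [-21, -19, -17, -15, -13]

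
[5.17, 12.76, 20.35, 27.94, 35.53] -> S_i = 5.17 + 7.59*i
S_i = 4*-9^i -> [4, -36, 324, -2916, 26244]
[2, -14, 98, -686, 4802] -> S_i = 2*-7^i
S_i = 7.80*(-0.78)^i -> [7.8, -6.08, 4.75, -3.7, 2.89]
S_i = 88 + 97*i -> [88, 185, 282, 379, 476]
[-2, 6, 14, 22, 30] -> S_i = -2 + 8*i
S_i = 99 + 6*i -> [99, 105, 111, 117, 123]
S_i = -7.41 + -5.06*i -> [-7.41, -12.47, -17.53, -22.59, -27.65]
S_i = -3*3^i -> [-3, -9, -27, -81, -243]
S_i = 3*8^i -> [3, 24, 192, 1536, 12288]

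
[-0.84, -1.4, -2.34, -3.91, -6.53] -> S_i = -0.84*1.67^i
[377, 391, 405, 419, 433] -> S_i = 377 + 14*i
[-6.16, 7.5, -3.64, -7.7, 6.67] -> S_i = Random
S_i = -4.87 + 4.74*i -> [-4.87, -0.13, 4.61, 9.35, 14.09]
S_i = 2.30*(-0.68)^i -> [2.3, -1.56, 1.06, -0.72, 0.49]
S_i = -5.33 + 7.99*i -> [-5.33, 2.66, 10.65, 18.64, 26.63]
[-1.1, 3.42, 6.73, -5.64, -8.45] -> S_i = Random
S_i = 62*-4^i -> [62, -248, 992, -3968, 15872]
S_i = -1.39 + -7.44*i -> [-1.39, -8.83, -16.27, -23.71, -31.15]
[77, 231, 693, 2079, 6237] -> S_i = 77*3^i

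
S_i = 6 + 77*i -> [6, 83, 160, 237, 314]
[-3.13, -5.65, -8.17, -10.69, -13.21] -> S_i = -3.13 + -2.52*i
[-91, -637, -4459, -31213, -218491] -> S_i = -91*7^i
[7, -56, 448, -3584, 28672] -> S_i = 7*-8^i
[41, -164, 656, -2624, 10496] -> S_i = 41*-4^i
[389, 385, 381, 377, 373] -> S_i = 389 + -4*i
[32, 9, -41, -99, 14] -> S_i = Random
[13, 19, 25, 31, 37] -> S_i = 13 + 6*i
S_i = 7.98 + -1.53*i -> [7.98, 6.45, 4.92, 3.39, 1.86]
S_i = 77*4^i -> [77, 308, 1232, 4928, 19712]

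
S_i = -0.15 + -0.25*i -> [-0.15, -0.4, -0.65, -0.9, -1.15]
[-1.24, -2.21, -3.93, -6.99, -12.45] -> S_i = -1.24*1.78^i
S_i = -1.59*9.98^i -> [-1.59, -15.87, -158.36, -1580.48, -15773.18]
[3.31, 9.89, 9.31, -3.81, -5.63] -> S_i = Random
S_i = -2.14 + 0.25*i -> [-2.14, -1.89, -1.64, -1.39, -1.14]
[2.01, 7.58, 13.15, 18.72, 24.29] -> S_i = 2.01 + 5.57*i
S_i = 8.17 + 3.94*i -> [8.17, 12.11, 16.05, 19.99, 23.93]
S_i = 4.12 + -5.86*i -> [4.12, -1.74, -7.6, -13.46, -19.32]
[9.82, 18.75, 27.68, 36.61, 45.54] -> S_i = 9.82 + 8.93*i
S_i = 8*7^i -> [8, 56, 392, 2744, 19208]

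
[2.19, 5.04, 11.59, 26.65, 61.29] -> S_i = 2.19*2.30^i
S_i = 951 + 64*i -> [951, 1015, 1079, 1143, 1207]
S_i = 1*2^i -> [1, 2, 4, 8, 16]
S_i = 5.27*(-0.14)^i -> [5.27, -0.74, 0.1, -0.01, 0.0]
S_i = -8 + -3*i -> [-8, -11, -14, -17, -20]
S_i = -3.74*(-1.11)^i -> [-3.74, 4.15, -4.61, 5.11, -5.68]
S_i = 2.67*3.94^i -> [2.67, 10.52, 41.45, 163.31, 643.42]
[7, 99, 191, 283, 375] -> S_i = 7 + 92*i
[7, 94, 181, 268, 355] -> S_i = 7 + 87*i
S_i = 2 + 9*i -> [2, 11, 20, 29, 38]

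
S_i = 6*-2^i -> [6, -12, 24, -48, 96]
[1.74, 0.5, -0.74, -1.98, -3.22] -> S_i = 1.74 + -1.24*i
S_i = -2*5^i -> [-2, -10, -50, -250, -1250]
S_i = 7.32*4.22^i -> [7.32, 30.89, 130.36, 550.11, 2321.46]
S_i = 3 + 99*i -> [3, 102, 201, 300, 399]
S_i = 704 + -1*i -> [704, 703, 702, 701, 700]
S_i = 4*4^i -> [4, 16, 64, 256, 1024]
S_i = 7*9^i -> [7, 63, 567, 5103, 45927]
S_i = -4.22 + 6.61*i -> [-4.22, 2.39, 9.0, 15.61, 22.22]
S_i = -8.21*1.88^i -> [-8.21, -15.43, -29.02, -54.55, -102.56]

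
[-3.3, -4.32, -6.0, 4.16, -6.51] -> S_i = Random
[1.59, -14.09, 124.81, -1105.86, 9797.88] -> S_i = 1.59*(-8.86)^i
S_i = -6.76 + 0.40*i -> [-6.76, -6.36, -5.96, -5.56, -5.16]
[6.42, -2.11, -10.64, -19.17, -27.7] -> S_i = 6.42 + -8.53*i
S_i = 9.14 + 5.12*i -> [9.14, 14.26, 19.38, 24.5, 29.62]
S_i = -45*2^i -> [-45, -90, -180, -360, -720]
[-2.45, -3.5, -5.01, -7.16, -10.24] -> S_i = -2.45*1.43^i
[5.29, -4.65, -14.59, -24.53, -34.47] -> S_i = 5.29 + -9.94*i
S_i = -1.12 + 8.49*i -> [-1.12, 7.37, 15.86, 24.35, 32.84]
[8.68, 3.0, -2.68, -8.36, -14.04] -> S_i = 8.68 + -5.68*i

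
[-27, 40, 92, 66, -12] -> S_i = Random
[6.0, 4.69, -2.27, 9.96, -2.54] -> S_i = Random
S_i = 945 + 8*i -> [945, 953, 961, 969, 977]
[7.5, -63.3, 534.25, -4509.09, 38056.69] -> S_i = 7.50*(-8.44)^i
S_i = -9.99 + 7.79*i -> [-9.99, -2.2, 5.59, 13.38, 21.17]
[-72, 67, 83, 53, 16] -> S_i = Random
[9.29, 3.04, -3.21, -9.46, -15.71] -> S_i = 9.29 + -6.25*i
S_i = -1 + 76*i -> [-1, 75, 151, 227, 303]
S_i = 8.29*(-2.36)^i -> [8.29, -19.56, 46.17, -108.97, 257.16]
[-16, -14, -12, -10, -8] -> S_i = -16 + 2*i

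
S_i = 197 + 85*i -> [197, 282, 367, 452, 537]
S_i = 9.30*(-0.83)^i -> [9.3, -7.72, 6.41, -5.32, 4.41]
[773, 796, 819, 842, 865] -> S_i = 773 + 23*i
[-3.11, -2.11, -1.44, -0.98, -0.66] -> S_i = -3.11*0.68^i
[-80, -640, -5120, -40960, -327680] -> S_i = -80*8^i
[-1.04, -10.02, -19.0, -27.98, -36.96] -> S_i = -1.04 + -8.98*i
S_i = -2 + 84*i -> [-2, 82, 166, 250, 334]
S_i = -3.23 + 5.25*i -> [-3.23, 2.02, 7.27, 12.52, 17.77]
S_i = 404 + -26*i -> [404, 378, 352, 326, 300]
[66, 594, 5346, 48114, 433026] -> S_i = 66*9^i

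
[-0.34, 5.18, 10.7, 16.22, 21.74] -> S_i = -0.34 + 5.52*i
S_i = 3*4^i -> [3, 12, 48, 192, 768]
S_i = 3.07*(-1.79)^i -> [3.07, -5.5, 9.84, -17.61, 31.52]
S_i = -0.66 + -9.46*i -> [-0.66, -10.12, -19.58, -29.04, -38.5]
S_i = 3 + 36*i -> [3, 39, 75, 111, 147]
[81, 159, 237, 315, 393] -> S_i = 81 + 78*i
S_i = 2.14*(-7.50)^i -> [2.14, -16.05, 120.38, -902.81, 6771.09]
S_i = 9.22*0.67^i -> [9.22, 6.18, 4.14, 2.77, 1.86]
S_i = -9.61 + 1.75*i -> [-9.61, -7.86, -6.11, -4.36, -2.61]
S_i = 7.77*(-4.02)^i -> [7.77, -31.24, 125.57, -504.78, 2029.2]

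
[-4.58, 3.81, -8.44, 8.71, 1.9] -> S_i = Random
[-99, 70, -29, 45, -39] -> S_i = Random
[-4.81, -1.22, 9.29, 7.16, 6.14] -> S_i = Random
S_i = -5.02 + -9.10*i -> [-5.02, -14.12, -23.22, -32.32, -41.42]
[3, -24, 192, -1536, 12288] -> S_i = 3*-8^i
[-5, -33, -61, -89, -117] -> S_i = -5 + -28*i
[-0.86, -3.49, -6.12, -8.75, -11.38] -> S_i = -0.86 + -2.63*i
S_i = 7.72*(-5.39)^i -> [7.72, -41.61, 224.28, -1208.88, 6515.87]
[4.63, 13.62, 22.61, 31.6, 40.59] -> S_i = 4.63 + 8.99*i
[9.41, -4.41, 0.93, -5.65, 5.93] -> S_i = Random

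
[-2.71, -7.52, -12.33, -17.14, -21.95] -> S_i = -2.71 + -4.81*i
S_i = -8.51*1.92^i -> [-8.51, -16.34, -31.37, -60.23, -115.65]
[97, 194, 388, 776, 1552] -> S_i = 97*2^i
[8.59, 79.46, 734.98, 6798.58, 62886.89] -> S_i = 8.59*9.25^i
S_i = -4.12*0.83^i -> [-4.12, -3.42, -2.84, -2.36, -1.96]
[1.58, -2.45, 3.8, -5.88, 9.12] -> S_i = 1.58*(-1.55)^i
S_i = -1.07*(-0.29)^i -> [-1.07, 0.31, -0.09, 0.03, -0.01]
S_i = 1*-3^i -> [1, -3, 9, -27, 81]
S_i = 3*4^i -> [3, 12, 48, 192, 768]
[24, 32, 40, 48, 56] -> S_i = 24 + 8*i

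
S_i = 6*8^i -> [6, 48, 384, 3072, 24576]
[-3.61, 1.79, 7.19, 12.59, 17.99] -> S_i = -3.61 + 5.40*i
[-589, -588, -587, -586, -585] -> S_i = -589 + 1*i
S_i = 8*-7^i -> [8, -56, 392, -2744, 19208]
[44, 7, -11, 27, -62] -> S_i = Random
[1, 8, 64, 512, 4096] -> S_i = 1*8^i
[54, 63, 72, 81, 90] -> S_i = 54 + 9*i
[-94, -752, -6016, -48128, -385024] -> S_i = -94*8^i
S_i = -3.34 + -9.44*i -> [-3.34, -12.78, -22.22, -31.66, -41.1]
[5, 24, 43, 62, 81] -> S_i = 5 + 19*i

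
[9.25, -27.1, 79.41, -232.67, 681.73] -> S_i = 9.25*(-2.93)^i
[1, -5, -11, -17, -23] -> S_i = 1 + -6*i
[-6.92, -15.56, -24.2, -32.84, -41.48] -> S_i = -6.92 + -8.64*i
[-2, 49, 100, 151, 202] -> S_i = -2 + 51*i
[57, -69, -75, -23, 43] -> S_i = Random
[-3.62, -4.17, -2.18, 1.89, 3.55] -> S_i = Random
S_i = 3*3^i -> [3, 9, 27, 81, 243]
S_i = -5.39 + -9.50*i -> [-5.39, -14.89, -24.39, -33.89, -43.39]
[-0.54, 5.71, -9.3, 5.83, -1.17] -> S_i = Random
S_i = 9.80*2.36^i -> [9.8, 23.13, 54.58, 128.81, 304.0]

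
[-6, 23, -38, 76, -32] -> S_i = Random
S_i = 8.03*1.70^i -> [8.03, 13.65, 23.21, 39.45, 67.07]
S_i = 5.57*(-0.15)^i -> [5.57, -0.84, 0.13, -0.02, 0.0]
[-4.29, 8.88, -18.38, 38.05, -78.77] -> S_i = -4.29*(-2.07)^i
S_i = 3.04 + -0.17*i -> [3.04, 2.87, 2.7, 2.53, 2.36]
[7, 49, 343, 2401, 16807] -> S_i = 7*7^i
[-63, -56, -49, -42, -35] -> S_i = -63 + 7*i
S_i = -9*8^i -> [-9, -72, -576, -4608, -36864]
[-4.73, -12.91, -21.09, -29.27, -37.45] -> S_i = -4.73 + -8.18*i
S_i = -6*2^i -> [-6, -12, -24, -48, -96]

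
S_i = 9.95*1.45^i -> [9.95, 14.43, 20.92, 30.33, 43.98]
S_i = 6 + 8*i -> [6, 14, 22, 30, 38]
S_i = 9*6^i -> [9, 54, 324, 1944, 11664]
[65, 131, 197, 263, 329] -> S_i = 65 + 66*i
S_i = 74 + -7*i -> [74, 67, 60, 53, 46]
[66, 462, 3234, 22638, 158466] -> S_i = 66*7^i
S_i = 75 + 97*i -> [75, 172, 269, 366, 463]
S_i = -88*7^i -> [-88, -616, -4312, -30184, -211288]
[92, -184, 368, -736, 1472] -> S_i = 92*-2^i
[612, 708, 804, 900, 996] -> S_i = 612 + 96*i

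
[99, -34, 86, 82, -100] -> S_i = Random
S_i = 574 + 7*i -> [574, 581, 588, 595, 602]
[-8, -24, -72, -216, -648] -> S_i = -8*3^i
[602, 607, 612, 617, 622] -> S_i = 602 + 5*i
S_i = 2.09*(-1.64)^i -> [2.09, -3.43, 5.62, -9.22, 15.12]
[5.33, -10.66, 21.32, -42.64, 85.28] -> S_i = 5.33*(-2.00)^i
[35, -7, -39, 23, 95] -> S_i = Random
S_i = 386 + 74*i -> [386, 460, 534, 608, 682]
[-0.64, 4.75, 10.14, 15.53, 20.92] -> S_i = -0.64 + 5.39*i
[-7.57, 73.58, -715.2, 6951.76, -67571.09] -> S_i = -7.57*(-9.72)^i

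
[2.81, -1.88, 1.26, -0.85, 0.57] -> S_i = 2.81*(-0.67)^i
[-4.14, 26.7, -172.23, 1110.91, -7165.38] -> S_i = -4.14*(-6.45)^i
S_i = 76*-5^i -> [76, -380, 1900, -9500, 47500]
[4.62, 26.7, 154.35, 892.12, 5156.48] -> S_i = 4.62*5.78^i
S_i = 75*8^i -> [75, 600, 4800, 38400, 307200]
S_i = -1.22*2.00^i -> [-1.22, -2.44, -4.88, -9.76, -19.52]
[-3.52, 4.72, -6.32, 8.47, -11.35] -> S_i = -3.52*(-1.34)^i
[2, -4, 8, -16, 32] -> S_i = 2*-2^i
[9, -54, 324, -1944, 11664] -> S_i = 9*-6^i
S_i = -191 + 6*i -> [-191, -185, -179, -173, -167]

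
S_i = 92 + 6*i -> [92, 98, 104, 110, 116]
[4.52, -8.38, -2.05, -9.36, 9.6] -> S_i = Random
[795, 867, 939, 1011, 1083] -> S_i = 795 + 72*i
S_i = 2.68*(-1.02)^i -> [2.68, -2.73, 2.79, -2.84, 2.9]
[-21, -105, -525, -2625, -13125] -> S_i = -21*5^i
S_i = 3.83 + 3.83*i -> [3.83, 7.66, 11.49, 15.32, 19.15]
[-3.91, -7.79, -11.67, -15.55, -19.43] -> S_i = -3.91 + -3.88*i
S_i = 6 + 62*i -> [6, 68, 130, 192, 254]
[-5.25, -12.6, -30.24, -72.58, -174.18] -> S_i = -5.25*2.40^i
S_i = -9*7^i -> [-9, -63, -441, -3087, -21609]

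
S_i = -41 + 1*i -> [-41, -40, -39, -38, -37]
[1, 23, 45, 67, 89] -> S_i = 1 + 22*i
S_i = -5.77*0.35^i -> [-5.77, -2.02, -0.71, -0.25, -0.09]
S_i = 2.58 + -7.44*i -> [2.58, -4.86, -12.3, -19.74, -27.18]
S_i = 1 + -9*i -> [1, -8, -17, -26, -35]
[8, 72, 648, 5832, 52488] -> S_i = 8*9^i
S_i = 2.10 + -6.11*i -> [2.1, -4.01, -10.12, -16.23, -22.34]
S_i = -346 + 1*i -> [-346, -345, -344, -343, -342]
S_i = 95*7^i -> [95, 665, 4655, 32585, 228095]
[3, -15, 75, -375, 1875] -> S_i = 3*-5^i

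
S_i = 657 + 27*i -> [657, 684, 711, 738, 765]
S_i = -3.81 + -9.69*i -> [-3.81, -13.5, -23.19, -32.88, -42.57]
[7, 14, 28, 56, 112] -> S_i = 7*2^i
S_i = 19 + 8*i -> [19, 27, 35, 43, 51]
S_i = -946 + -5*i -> [-946, -951, -956, -961, -966]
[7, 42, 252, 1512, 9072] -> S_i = 7*6^i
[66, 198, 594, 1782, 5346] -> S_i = 66*3^i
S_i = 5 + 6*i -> [5, 11, 17, 23, 29]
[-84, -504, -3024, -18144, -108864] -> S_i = -84*6^i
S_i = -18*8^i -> [-18, -144, -1152, -9216, -73728]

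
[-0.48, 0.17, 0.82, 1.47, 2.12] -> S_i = -0.48 + 0.65*i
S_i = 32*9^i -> [32, 288, 2592, 23328, 209952]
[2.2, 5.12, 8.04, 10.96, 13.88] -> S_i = 2.20 + 2.92*i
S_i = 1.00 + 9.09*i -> [1.0, 10.09, 19.18, 28.27, 37.36]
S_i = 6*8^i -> [6, 48, 384, 3072, 24576]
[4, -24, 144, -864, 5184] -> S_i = 4*-6^i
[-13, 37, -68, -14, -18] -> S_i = Random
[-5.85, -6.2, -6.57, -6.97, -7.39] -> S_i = -5.85*1.06^i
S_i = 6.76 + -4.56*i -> [6.76, 2.2, -2.36, -6.92, -11.48]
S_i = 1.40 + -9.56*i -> [1.4, -8.16, -17.72, -27.28, -36.84]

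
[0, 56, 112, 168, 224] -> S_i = 0 + 56*i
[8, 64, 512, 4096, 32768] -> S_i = 8*8^i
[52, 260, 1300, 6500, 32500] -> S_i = 52*5^i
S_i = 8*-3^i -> [8, -24, 72, -216, 648]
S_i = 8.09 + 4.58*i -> [8.09, 12.67, 17.25, 21.83, 26.41]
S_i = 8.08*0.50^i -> [8.08, 4.04, 2.02, 1.01, 0.5]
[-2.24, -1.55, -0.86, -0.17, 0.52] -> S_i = -2.24 + 0.69*i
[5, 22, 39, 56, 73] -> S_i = 5 + 17*i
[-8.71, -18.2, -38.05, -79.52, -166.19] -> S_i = -8.71*2.09^i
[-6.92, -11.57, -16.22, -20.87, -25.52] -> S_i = -6.92 + -4.65*i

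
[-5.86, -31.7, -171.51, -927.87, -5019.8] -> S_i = -5.86*5.41^i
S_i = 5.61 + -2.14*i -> [5.61, 3.47, 1.33, -0.81, -2.95]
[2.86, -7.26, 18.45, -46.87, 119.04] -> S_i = 2.86*(-2.54)^i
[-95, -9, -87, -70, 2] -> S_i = Random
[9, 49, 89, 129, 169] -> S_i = 9 + 40*i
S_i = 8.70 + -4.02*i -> [8.7, 4.68, 0.66, -3.36, -7.38]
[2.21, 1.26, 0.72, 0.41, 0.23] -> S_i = 2.21*0.57^i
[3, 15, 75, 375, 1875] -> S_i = 3*5^i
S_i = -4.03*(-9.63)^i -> [-4.03, 38.81, -373.73, 3599.02, -34658.53]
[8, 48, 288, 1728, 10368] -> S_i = 8*6^i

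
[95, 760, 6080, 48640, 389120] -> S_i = 95*8^i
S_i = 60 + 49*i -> [60, 109, 158, 207, 256]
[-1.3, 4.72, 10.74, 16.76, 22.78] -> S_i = -1.30 + 6.02*i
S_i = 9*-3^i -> [9, -27, 81, -243, 729]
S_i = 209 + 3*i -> [209, 212, 215, 218, 221]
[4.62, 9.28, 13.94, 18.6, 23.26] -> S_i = 4.62 + 4.66*i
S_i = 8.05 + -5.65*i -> [8.05, 2.4, -3.25, -8.9, -14.55]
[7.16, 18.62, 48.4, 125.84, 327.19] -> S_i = 7.16*2.60^i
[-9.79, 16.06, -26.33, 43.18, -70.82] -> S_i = -9.79*(-1.64)^i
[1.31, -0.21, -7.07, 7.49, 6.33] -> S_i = Random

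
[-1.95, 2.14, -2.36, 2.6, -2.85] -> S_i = -1.95*(-1.10)^i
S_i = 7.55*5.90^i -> [7.55, 44.54, 262.82, 1550.61, 9148.61]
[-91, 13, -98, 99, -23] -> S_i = Random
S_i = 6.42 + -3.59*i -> [6.42, 2.83, -0.76, -4.35, -7.94]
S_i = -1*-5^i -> [-1, 5, -25, 125, -625]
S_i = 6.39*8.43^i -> [6.39, 53.87, 454.1, 3828.1, 32270.91]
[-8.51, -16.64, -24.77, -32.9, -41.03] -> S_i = -8.51 + -8.13*i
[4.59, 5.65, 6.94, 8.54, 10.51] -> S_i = 4.59*1.23^i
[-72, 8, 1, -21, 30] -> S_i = Random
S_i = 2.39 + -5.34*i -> [2.39, -2.95, -8.29, -13.63, -18.97]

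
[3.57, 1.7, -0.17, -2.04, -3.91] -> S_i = 3.57 + -1.87*i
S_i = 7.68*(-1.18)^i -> [7.68, -9.06, 10.69, -12.62, 14.89]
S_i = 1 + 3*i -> [1, 4, 7, 10, 13]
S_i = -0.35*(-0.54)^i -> [-0.35, 0.19, -0.1, 0.06, -0.03]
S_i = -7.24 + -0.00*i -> [-7.24, -7.24, -7.24, -7.24, -7.24]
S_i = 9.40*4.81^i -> [9.4, 45.21, 217.48, 1046.08, 5031.62]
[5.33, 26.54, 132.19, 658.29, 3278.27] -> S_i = 5.33*4.98^i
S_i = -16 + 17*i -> [-16, 1, 18, 35, 52]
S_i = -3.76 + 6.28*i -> [-3.76, 2.52, 8.8, 15.08, 21.36]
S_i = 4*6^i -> [4, 24, 144, 864, 5184]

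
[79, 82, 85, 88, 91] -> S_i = 79 + 3*i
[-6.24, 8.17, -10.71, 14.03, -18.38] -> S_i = -6.24*(-1.31)^i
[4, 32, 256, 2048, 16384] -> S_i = 4*8^i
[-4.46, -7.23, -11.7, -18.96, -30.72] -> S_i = -4.46*1.62^i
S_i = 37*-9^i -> [37, -333, 2997, -26973, 242757]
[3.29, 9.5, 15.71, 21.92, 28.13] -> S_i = 3.29 + 6.21*i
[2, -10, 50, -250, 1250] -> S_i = 2*-5^i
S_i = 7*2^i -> [7, 14, 28, 56, 112]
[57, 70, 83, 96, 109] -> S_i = 57 + 13*i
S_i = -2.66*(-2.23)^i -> [-2.66, 5.93, -13.23, 29.5, -65.78]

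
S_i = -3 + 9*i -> [-3, 6, 15, 24, 33]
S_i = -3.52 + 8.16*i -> [-3.52, 4.64, 12.8, 20.96, 29.12]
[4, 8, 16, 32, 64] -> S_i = 4*2^i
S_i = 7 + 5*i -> [7, 12, 17, 22, 27]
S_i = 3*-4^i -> [3, -12, 48, -192, 768]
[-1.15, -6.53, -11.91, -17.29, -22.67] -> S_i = -1.15 + -5.38*i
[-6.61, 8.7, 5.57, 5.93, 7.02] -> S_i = Random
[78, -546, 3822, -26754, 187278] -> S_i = 78*-7^i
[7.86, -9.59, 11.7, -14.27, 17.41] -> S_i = 7.86*(-1.22)^i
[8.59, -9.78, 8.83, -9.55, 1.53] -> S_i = Random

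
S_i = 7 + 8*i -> [7, 15, 23, 31, 39]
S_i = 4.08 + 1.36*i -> [4.08, 5.44, 6.8, 8.16, 9.52]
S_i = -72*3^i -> [-72, -216, -648, -1944, -5832]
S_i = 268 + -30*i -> [268, 238, 208, 178, 148]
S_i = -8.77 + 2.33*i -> [-8.77, -6.44, -4.11, -1.78, 0.55]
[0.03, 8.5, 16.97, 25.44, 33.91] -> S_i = 0.03 + 8.47*i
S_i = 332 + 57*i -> [332, 389, 446, 503, 560]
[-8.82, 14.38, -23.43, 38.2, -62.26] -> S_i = -8.82*(-1.63)^i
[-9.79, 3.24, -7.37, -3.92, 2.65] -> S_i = Random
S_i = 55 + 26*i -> [55, 81, 107, 133, 159]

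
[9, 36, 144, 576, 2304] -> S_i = 9*4^i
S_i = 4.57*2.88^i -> [4.57, 13.16, 37.91, 109.17, 314.4]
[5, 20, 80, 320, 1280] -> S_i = 5*4^i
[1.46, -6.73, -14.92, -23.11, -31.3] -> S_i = 1.46 + -8.19*i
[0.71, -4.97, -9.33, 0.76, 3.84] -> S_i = Random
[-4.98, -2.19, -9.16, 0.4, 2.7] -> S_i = Random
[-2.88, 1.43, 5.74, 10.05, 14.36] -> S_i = -2.88 + 4.31*i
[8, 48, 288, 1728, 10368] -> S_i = 8*6^i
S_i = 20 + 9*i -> [20, 29, 38, 47, 56]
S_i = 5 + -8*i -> [5, -3, -11, -19, -27]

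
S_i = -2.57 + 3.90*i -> [-2.57, 1.33, 5.23, 9.13, 13.03]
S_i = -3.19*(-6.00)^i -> [-3.19, 19.14, -114.84, 689.04, -4134.24]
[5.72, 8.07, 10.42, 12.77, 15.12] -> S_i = 5.72 + 2.35*i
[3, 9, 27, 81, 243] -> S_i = 3*3^i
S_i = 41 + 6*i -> [41, 47, 53, 59, 65]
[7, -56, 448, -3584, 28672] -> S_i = 7*-8^i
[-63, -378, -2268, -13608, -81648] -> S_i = -63*6^i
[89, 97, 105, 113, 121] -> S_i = 89 + 8*i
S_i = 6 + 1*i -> [6, 7, 8, 9, 10]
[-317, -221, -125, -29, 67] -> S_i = -317 + 96*i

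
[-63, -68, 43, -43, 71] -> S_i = Random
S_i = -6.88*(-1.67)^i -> [-6.88, 11.49, -19.19, 32.04, -53.51]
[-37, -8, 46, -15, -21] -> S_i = Random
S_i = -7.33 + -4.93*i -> [-7.33, -12.26, -17.19, -22.12, -27.05]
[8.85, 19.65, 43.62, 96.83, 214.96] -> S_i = 8.85*2.22^i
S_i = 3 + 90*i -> [3, 93, 183, 273, 363]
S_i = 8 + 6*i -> [8, 14, 20, 26, 32]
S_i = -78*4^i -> [-78, -312, -1248, -4992, -19968]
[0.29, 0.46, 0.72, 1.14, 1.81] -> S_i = 0.29*1.58^i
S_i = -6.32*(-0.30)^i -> [-6.32, 1.9, -0.57, 0.17, -0.05]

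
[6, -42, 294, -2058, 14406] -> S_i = 6*-7^i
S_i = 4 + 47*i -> [4, 51, 98, 145, 192]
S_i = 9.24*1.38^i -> [9.24, 12.75, 17.6, 24.28, 33.51]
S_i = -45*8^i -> [-45, -360, -2880, -23040, -184320]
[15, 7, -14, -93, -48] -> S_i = Random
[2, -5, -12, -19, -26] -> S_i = 2 + -7*i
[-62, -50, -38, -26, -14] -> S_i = -62 + 12*i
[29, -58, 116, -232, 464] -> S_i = 29*-2^i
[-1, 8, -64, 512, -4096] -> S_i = -1*-8^i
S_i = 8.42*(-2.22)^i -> [8.42, -18.69, 41.5, -92.12, 204.51]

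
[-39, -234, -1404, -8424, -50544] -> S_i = -39*6^i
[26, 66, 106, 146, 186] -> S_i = 26 + 40*i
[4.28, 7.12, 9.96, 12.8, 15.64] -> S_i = 4.28 + 2.84*i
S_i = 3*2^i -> [3, 6, 12, 24, 48]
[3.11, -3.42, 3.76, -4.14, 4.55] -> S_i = 3.11*(-1.10)^i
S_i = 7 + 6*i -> [7, 13, 19, 25, 31]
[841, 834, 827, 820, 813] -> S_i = 841 + -7*i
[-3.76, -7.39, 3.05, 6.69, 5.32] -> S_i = Random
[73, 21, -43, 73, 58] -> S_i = Random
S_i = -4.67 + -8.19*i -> [-4.67, -12.86, -21.05, -29.24, -37.43]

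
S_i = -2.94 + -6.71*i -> [-2.94, -9.65, -16.36, -23.07, -29.78]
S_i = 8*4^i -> [8, 32, 128, 512, 2048]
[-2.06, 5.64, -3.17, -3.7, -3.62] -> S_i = Random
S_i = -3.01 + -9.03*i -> [-3.01, -12.04, -21.07, -30.1, -39.13]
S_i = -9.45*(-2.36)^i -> [-9.45, 22.3, -52.63, 124.21, -293.14]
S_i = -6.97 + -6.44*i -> [-6.97, -13.41, -19.85, -26.29, -32.73]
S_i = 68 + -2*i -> [68, 66, 64, 62, 60]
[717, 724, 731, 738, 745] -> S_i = 717 + 7*i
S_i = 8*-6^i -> [8, -48, 288, -1728, 10368]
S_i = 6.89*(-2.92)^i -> [6.89, -20.12, 58.75, -171.54, 500.9]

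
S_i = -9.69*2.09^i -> [-9.69, -20.25, -42.33, -88.46, -184.89]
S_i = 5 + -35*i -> [5, -30, -65, -100, -135]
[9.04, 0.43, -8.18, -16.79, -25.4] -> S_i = 9.04 + -8.61*i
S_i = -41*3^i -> [-41, -123, -369, -1107, -3321]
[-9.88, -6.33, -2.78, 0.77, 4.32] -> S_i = -9.88 + 3.55*i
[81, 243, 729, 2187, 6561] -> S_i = 81*3^i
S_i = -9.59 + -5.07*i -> [-9.59, -14.66, -19.73, -24.8, -29.87]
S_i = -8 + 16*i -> [-8, 8, 24, 40, 56]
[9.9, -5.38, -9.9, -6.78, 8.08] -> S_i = Random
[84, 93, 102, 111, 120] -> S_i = 84 + 9*i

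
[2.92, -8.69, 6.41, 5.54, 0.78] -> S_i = Random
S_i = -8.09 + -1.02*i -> [-8.09, -9.11, -10.13, -11.15, -12.17]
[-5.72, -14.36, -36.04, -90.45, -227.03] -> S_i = -5.72*2.51^i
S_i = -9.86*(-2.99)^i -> [-9.86, 29.48, -88.15, 263.57, -788.06]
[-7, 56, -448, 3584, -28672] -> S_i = -7*-8^i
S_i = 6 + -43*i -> [6, -37, -80, -123, -166]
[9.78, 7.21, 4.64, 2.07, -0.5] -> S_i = 9.78 + -2.57*i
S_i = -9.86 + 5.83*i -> [-9.86, -4.03, 1.8, 7.63, 13.46]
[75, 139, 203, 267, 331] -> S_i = 75 + 64*i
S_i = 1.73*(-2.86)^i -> [1.73, -4.95, 14.15, -40.47, 115.75]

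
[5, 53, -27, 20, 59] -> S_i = Random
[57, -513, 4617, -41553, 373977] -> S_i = 57*-9^i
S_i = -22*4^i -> [-22, -88, -352, -1408, -5632]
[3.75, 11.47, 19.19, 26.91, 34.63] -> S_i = 3.75 + 7.72*i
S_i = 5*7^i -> [5, 35, 245, 1715, 12005]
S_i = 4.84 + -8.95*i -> [4.84, -4.11, -13.06, -22.01, -30.96]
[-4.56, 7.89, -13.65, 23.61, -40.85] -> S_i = -4.56*(-1.73)^i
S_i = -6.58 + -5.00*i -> [-6.58, -11.58, -16.58, -21.58, -26.58]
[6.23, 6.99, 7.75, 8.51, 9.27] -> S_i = 6.23 + 0.76*i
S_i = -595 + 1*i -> [-595, -594, -593, -592, -591]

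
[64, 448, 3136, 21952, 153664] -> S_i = 64*7^i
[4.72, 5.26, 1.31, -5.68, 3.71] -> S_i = Random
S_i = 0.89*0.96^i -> [0.89, 0.85, 0.82, 0.79, 0.76]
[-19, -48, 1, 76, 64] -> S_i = Random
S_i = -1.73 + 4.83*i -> [-1.73, 3.1, 7.93, 12.76, 17.59]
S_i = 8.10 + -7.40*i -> [8.1, 0.7, -6.7, -14.1, -21.5]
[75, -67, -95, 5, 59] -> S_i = Random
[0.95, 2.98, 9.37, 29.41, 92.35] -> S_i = 0.95*3.14^i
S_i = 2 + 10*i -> [2, 12, 22, 32, 42]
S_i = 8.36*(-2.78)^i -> [8.36, -23.24, 64.61, -179.61, 499.33]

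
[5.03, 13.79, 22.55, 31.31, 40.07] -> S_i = 5.03 + 8.76*i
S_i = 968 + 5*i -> [968, 973, 978, 983, 988]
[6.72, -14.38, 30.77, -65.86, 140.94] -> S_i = 6.72*(-2.14)^i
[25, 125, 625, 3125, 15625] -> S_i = 25*5^i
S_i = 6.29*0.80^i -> [6.29, 5.03, 4.03, 3.22, 2.58]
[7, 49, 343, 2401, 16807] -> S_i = 7*7^i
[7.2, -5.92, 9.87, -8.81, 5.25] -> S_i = Random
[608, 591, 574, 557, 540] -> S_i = 608 + -17*i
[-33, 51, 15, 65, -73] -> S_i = Random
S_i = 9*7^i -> [9, 63, 441, 3087, 21609]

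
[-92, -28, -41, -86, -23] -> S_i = Random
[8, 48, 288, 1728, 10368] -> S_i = 8*6^i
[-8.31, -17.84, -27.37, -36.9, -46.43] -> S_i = -8.31 + -9.53*i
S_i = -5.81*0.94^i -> [-5.81, -5.46, -5.13, -4.83, -4.54]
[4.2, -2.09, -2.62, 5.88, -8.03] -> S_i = Random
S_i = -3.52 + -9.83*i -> [-3.52, -13.35, -23.18, -33.01, -42.84]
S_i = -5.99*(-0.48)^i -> [-5.99, 2.88, -1.38, 0.66, -0.32]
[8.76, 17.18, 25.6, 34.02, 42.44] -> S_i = 8.76 + 8.42*i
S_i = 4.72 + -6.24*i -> [4.72, -1.52, -7.76, -14.0, -20.24]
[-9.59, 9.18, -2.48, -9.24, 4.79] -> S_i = Random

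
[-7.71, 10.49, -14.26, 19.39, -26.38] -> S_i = -7.71*(-1.36)^i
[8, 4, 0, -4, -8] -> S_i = 8 + -4*i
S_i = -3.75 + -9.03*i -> [-3.75, -12.78, -21.81, -30.84, -39.87]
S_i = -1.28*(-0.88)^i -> [-1.28, 1.13, -0.99, 0.87, -0.77]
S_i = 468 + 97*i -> [468, 565, 662, 759, 856]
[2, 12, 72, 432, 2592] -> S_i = 2*6^i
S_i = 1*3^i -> [1, 3, 9, 27, 81]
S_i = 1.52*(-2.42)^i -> [1.52, -3.68, 8.9, -21.54, 52.13]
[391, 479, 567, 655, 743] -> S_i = 391 + 88*i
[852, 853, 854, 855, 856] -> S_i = 852 + 1*i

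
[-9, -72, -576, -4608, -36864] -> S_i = -9*8^i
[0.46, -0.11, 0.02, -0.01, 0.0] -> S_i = 0.46*(-0.23)^i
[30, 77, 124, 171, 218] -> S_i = 30 + 47*i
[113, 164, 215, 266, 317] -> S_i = 113 + 51*i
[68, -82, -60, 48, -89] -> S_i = Random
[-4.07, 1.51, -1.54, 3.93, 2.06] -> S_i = Random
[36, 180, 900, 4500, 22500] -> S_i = 36*5^i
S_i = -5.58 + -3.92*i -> [-5.58, -9.5, -13.42, -17.34, -21.26]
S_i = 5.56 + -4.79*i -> [5.56, 0.77, -4.02, -8.81, -13.6]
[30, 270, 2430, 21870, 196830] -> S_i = 30*9^i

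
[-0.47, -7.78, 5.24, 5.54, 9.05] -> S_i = Random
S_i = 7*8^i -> [7, 56, 448, 3584, 28672]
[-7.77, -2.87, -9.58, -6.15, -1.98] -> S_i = Random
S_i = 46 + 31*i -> [46, 77, 108, 139, 170]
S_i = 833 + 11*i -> [833, 844, 855, 866, 877]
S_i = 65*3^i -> [65, 195, 585, 1755, 5265]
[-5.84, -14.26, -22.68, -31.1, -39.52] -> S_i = -5.84 + -8.42*i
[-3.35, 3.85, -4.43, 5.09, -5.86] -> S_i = -3.35*(-1.15)^i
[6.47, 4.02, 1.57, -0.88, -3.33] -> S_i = 6.47 + -2.45*i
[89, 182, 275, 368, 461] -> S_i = 89 + 93*i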